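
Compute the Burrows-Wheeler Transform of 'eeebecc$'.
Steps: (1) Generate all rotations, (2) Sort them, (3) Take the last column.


Rotations (sorted):
  0: $eeebecc -> last char: c
  1: becc$eee -> last char: e
  2: c$eeebec -> last char: c
  3: cc$eeebe -> last char: e
  4: ebecc$ee -> last char: e
  5: ecc$eeeb -> last char: b
  6: eebecc$e -> last char: e
  7: eeebecc$ -> last char: $


BWT = ceceebe$


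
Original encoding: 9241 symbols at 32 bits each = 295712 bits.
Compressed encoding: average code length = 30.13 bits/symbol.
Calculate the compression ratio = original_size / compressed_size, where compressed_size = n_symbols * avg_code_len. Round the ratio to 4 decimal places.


original_size = n_symbols * orig_bits = 9241 * 32 = 295712 bits
compressed_size = n_symbols * avg_code_len = 9241 * 30.13 = 278431.33 bits
ratio = original_size / compressed_size = 295712 / 278431.33 = 1.0621

Compression ratio = 1.0621


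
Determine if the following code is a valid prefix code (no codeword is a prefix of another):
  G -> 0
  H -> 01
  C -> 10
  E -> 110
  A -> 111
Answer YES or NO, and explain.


Checking each pair (does one codeword prefix another?):
  G='0' vs H='01': prefix -- VIOLATION

NO -- this is NOT a valid prefix code. G (0) is a prefix of H (01).


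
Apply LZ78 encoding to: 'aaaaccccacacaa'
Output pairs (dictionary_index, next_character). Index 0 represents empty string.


LZ78 encoding steps:
Dictionary: {0: ''}
Step 1: w='' (idx 0), next='a' -> output (0, 'a'), add 'a' as idx 1
Step 2: w='a' (idx 1), next='a' -> output (1, 'a'), add 'aa' as idx 2
Step 3: w='a' (idx 1), next='c' -> output (1, 'c'), add 'ac' as idx 3
Step 4: w='' (idx 0), next='c' -> output (0, 'c'), add 'c' as idx 4
Step 5: w='c' (idx 4), next='c' -> output (4, 'c'), add 'cc' as idx 5
Step 6: w='ac' (idx 3), next='a' -> output (3, 'a'), add 'aca' as idx 6
Step 7: w='c' (idx 4), next='a' -> output (4, 'a'), add 'ca' as idx 7
Step 8: w='a' (idx 1), end of input -> output (1, '')


Encoded: [(0, 'a'), (1, 'a'), (1, 'c'), (0, 'c'), (4, 'c'), (3, 'a'), (4, 'a'), (1, '')]


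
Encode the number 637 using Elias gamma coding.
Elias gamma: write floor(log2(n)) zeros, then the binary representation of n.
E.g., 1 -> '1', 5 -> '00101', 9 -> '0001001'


num_bits = floor(log2(637)) + 1 = 10
leading_zeros = num_bits - 1 = 9
binary(637) = 1001111101

Elias gamma(637) = '000000000' + '1001111101' = 0000000001001111101 (19 bits)


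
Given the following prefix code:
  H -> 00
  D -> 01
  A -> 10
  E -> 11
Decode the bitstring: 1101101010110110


Decoding step by step:
Bits 11 -> E
Bits 01 -> D
Bits 10 -> A
Bits 10 -> A
Bits 10 -> A
Bits 11 -> E
Bits 01 -> D
Bits 10 -> A


Decoded message: EDAAAEDA


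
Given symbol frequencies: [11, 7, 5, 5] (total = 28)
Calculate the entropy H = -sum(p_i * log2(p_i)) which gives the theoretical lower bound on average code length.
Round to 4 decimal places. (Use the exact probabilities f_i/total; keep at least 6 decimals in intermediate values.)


Per-symbol terms -p_i * log2(p_i) with p_i = f_i/28:
  p = 11/28 = 0.392857: log2(p) = -1.347923, -p*log2(p) = 0.529541
  p = 7/28 = 0.250000: log2(p) = -2.000000, -p*log2(p) = 0.500000
  p = 5/28 = 0.178571: log2(p) = -2.485427, -p*log2(p) = 0.443826
  p = 5/28 = 0.178571: log2(p) = -2.485427, -p*log2(p) = 0.443826
H = 0.529541 + 0.500000 + 0.443826 + 0.443826 = 1.917193

H = 1.9172 bits/symbol


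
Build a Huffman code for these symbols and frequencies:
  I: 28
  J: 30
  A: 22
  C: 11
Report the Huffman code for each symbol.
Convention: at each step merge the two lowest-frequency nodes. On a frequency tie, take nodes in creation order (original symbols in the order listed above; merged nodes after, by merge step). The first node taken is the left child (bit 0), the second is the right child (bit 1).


Huffman tree construction:
Step 1: Merge C(11) + A(22) = 33
Step 2: Merge I(28) + J(30) = 58
Step 3: Merge (C+A)(33) + (I+J)(58) = 91
Read each symbol's code off the tree from the root (left child = 0, right child = 1).

Codes:
  I: 10 (length 2)
  J: 11 (length 2)
  A: 01 (length 2)
  C: 00 (length 2)
Average code length: 182/91 = 2.0000 bits/symbol


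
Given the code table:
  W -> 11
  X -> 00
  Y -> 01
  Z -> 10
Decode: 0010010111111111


Decoding:
00 -> X
10 -> Z
01 -> Y
01 -> Y
11 -> W
11 -> W
11 -> W
11 -> W


Result: XZYYWWWW


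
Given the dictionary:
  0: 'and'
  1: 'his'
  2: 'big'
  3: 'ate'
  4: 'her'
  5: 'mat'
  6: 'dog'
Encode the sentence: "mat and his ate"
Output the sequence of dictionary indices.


Look up each word in the dictionary:
  'mat' -> 5
  'and' -> 0
  'his' -> 1
  'ate' -> 3

Encoded: [5, 0, 1, 3]


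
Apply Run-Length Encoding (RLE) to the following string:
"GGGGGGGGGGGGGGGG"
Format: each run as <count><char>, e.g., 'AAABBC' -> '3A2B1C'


Scanning runs left to right:
  i=0: run of 'G' x 16 -> '16G'

RLE = 16G


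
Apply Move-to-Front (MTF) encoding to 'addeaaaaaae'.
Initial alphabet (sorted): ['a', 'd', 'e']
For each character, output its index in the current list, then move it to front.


MTF encoding:
'a': index 0 in ['a', 'd', 'e'] -> ['a', 'd', 'e']
'd': index 1 in ['a', 'd', 'e'] -> ['d', 'a', 'e']
'd': index 0 in ['d', 'a', 'e'] -> ['d', 'a', 'e']
'e': index 2 in ['d', 'a', 'e'] -> ['e', 'd', 'a']
'a': index 2 in ['e', 'd', 'a'] -> ['a', 'e', 'd']
'a': index 0 in ['a', 'e', 'd'] -> ['a', 'e', 'd']
'a': index 0 in ['a', 'e', 'd'] -> ['a', 'e', 'd']
'a': index 0 in ['a', 'e', 'd'] -> ['a', 'e', 'd']
'a': index 0 in ['a', 'e', 'd'] -> ['a', 'e', 'd']
'a': index 0 in ['a', 'e', 'd'] -> ['a', 'e', 'd']
'e': index 1 in ['a', 'e', 'd'] -> ['e', 'a', 'd']


Output: [0, 1, 0, 2, 2, 0, 0, 0, 0, 0, 1]


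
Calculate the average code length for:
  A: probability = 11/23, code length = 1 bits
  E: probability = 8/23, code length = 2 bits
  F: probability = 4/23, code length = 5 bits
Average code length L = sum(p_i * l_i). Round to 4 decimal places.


Weighted contributions p_i * l_i:
  A: (11/23) * 1 = 11/23
  E: (8/23) * 2 = 16/23
  F: (4/23) * 5 = 20/23
Sum = (11 + 16 + 20)/23 = 47/23

L = 47/23 = 2.0435 bits/symbol


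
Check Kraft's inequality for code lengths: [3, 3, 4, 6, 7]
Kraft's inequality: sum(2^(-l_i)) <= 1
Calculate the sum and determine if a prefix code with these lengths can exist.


Sum = 2^(-3) + 2^(-3) + 2^(-4) + 2^(-6) + 2^(-7)
    = 0.125 + 0.125 + 0.0625 + 0.015625 + 0.0078125
    = 43/128 = 0.3359375
Since 0.3359375 <= 1, Kraft's inequality IS satisfied.
A prefix code with these lengths CAN exist.

Kraft sum = 0.3359375. Satisfied.


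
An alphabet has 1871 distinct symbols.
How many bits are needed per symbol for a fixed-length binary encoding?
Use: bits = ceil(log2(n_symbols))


log2(1871) = 10.8696
Bracket: 2^10 = 1024 < 1871 <= 2^11 = 2048
So ceil(log2(1871)) = 11

bits = ceil(log2(1871)) = ceil(10.8696) = 11 bits


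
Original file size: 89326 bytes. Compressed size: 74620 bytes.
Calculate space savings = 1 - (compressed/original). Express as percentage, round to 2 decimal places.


ratio = compressed/original = 74620/89326 = 0.835367
savings = 1 - ratio = 1 - 0.835367 = 0.164633
as a percentage: 0.164633 * 100 = 16.46%

Space savings = 1 - 74620/89326 = 16.46%


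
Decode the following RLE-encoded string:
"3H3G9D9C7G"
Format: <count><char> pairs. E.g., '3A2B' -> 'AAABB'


Expanding each <count><char> pair:
  3H -> 'HHH'
  3G -> 'GGG'
  9D -> 'DDDDDDDDD'
  9C -> 'CCCCCCCCC'
  7G -> 'GGGGGGG'

Decoded = HHHGGGDDDDDDDDDCCCCCCCCCGGGGGGG


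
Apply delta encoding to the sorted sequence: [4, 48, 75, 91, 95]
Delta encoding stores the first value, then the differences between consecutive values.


First value: 4
Deltas:
  48 - 4 = 44
  75 - 48 = 27
  91 - 75 = 16
  95 - 91 = 4


Delta encoded: [4, 44, 27, 16, 4]


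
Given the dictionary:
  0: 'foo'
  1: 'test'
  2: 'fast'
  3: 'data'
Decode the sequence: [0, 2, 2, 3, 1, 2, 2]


Look up each index in the dictionary:
  0 -> 'foo'
  2 -> 'fast'
  2 -> 'fast'
  3 -> 'data'
  1 -> 'test'
  2 -> 'fast'
  2 -> 'fast'

Decoded: "foo fast fast data test fast fast"


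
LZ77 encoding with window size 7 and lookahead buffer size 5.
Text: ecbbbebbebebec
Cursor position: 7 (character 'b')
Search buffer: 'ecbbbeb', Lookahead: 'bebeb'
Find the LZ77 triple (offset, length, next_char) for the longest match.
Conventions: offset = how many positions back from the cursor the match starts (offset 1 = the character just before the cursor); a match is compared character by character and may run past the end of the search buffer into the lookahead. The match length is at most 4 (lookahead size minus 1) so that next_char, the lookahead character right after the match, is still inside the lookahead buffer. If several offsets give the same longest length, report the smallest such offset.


Try each offset into the search buffer:
  offset=1 (pos 6, char 'b'): match length 1
  offset=2 (pos 5, char 'e'): match length 0
  offset=3 (pos 4, char 'b'): match length 3
  offset=4 (pos 3, char 'b'): match length 1
  offset=5 (pos 2, char 'b'): match length 1
  offset=6 (pos 1, char 'c'): match length 0
  offset=7 (pos 0, char 'e'): match length 0
Longest match has length 3 at offset 3.
next_char = character at position 7 + 3 = 10 -> 'e'

Best match: offset=3, length=3 (matching 'beb' starting at position 4)
LZ77 triple: (3, 3, 'e')


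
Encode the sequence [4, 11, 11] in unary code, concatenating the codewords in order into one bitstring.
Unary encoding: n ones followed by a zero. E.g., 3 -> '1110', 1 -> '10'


Encode each number as n ones followed by a terminating 0:
  4 -> 11110 (5 bits)
  11 -> 111111111110 (12 bits)
  11 -> 111111111110 (12 bits)
Total length = 5 + 12 + 12 = 29 bits.

Unary([4, 11, 11]) = 11110111111111110111111111110 (29 bits)


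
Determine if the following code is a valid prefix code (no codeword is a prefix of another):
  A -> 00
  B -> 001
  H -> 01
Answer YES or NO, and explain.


Checking each pair (does one codeword prefix another?):
  A='00' vs B='001': prefix -- VIOLATION

NO -- this is NOT a valid prefix code. A (00) is a prefix of B (001).


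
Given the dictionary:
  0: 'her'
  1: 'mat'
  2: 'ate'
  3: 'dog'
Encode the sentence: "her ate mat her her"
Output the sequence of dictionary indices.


Look up each word in the dictionary:
  'her' -> 0
  'ate' -> 2
  'mat' -> 1
  'her' -> 0
  'her' -> 0

Encoded: [0, 2, 1, 0, 0]


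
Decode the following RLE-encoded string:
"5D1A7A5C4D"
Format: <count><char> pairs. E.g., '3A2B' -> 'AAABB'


Expanding each <count><char> pair:
  5D -> 'DDDDD'
  1A -> 'A'
  7A -> 'AAAAAAA'
  5C -> 'CCCCC'
  4D -> 'DDDD'

Decoded = DDDDDAAAAAAAACCCCCDDDD


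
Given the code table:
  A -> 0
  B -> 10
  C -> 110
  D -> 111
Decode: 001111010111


Decoding:
0 -> A
0 -> A
111 -> D
10 -> B
10 -> B
111 -> D


Result: AADBBD


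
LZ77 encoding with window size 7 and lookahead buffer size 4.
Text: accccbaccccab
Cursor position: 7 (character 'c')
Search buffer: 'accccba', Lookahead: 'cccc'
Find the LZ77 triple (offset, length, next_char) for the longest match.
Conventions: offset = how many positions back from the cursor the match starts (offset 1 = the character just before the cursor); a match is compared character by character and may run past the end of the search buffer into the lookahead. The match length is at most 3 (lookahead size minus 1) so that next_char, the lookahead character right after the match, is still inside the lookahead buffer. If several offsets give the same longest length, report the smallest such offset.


Try each offset into the search buffer:
  offset=1 (pos 6, char 'a'): match length 0
  offset=2 (pos 5, char 'b'): match length 0
  offset=3 (pos 4, char 'c'): match length 1
  offset=4 (pos 3, char 'c'): match length 2
  offset=5 (pos 2, char 'c'): match length 3
  offset=6 (pos 1, char 'c'): match length 3
  offset=7 (pos 0, char 'a'): match length 0
Longest match has length 3, found at offsets 5, 6; take the smallest, offset 5.
next_char = character at position 7 + 3 = 10 -> 'c'

Best match: offset=5, length=3 (matching 'ccc' starting at position 2)
LZ77 triple: (5, 3, 'c')


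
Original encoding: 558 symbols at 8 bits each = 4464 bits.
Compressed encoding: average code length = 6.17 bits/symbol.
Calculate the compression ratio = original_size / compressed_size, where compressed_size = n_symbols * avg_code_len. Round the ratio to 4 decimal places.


original_size = n_symbols * orig_bits = 558 * 8 = 4464 bits
compressed_size = n_symbols * avg_code_len = 558 * 6.17 = 3442.86 bits
ratio = original_size / compressed_size = 4464 / 3442.86 = 1.2966

Compression ratio = 1.2966


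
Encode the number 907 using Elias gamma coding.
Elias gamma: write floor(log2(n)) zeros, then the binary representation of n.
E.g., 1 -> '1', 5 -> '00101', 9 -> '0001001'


num_bits = floor(log2(907)) + 1 = 10
leading_zeros = num_bits - 1 = 9
binary(907) = 1110001011

Elias gamma(907) = '000000000' + '1110001011' = 0000000001110001011 (19 bits)


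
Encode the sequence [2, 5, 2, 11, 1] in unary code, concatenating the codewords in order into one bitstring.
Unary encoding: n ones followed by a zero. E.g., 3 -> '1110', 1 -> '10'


Encode each number as n ones followed by a terminating 0:
  2 -> 110 (3 bits)
  5 -> 111110 (6 bits)
  2 -> 110 (3 bits)
  11 -> 111111111110 (12 bits)
  1 -> 10 (2 bits)
Total length = 3 + 6 + 3 + 12 + 2 = 26 bits.

Unary([2, 5, 2, 11, 1]) = 11011111011011111111111010 (26 bits)


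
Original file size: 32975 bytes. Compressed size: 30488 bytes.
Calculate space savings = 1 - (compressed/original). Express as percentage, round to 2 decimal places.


ratio = compressed/original = 30488/32975 = 0.924579
savings = 1 - ratio = 1 - 0.924579 = 0.075421
as a percentage: 0.075421 * 100 = 7.54%

Space savings = 1 - 30488/32975 = 7.54%


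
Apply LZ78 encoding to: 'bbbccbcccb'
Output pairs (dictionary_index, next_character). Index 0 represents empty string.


LZ78 encoding steps:
Dictionary: {0: ''}
Step 1: w='' (idx 0), next='b' -> output (0, 'b'), add 'b' as idx 1
Step 2: w='b' (idx 1), next='b' -> output (1, 'b'), add 'bb' as idx 2
Step 3: w='' (idx 0), next='c' -> output (0, 'c'), add 'c' as idx 3
Step 4: w='c' (idx 3), next='b' -> output (3, 'b'), add 'cb' as idx 4
Step 5: w='c' (idx 3), next='c' -> output (3, 'c'), add 'cc' as idx 5
Step 6: w='cb' (idx 4), end of input -> output (4, '')


Encoded: [(0, 'b'), (1, 'b'), (0, 'c'), (3, 'b'), (3, 'c'), (4, '')]


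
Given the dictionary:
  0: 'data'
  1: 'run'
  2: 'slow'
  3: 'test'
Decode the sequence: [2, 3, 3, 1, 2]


Look up each index in the dictionary:
  2 -> 'slow'
  3 -> 'test'
  3 -> 'test'
  1 -> 'run'
  2 -> 'slow'

Decoded: "slow test test run slow"


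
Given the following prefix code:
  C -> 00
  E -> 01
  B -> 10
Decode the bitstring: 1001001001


Decoding step by step:
Bits 10 -> B
Bits 01 -> E
Bits 00 -> C
Bits 10 -> B
Bits 01 -> E


Decoded message: BECBE


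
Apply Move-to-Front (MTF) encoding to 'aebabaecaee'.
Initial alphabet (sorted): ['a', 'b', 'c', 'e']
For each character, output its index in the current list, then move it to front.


MTF encoding:
'a': index 0 in ['a', 'b', 'c', 'e'] -> ['a', 'b', 'c', 'e']
'e': index 3 in ['a', 'b', 'c', 'e'] -> ['e', 'a', 'b', 'c']
'b': index 2 in ['e', 'a', 'b', 'c'] -> ['b', 'e', 'a', 'c']
'a': index 2 in ['b', 'e', 'a', 'c'] -> ['a', 'b', 'e', 'c']
'b': index 1 in ['a', 'b', 'e', 'c'] -> ['b', 'a', 'e', 'c']
'a': index 1 in ['b', 'a', 'e', 'c'] -> ['a', 'b', 'e', 'c']
'e': index 2 in ['a', 'b', 'e', 'c'] -> ['e', 'a', 'b', 'c']
'c': index 3 in ['e', 'a', 'b', 'c'] -> ['c', 'e', 'a', 'b']
'a': index 2 in ['c', 'e', 'a', 'b'] -> ['a', 'c', 'e', 'b']
'e': index 2 in ['a', 'c', 'e', 'b'] -> ['e', 'a', 'c', 'b']
'e': index 0 in ['e', 'a', 'c', 'b'] -> ['e', 'a', 'c', 'b']


Output: [0, 3, 2, 2, 1, 1, 2, 3, 2, 2, 0]


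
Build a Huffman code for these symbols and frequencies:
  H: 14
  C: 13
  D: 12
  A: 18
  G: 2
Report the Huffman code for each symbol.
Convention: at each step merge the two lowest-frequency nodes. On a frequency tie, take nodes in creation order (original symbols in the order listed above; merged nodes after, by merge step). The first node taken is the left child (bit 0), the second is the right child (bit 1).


Huffman tree construction:
Step 1: Merge G(2) + D(12) = 14
Step 2: Merge C(13) + H(14) = 27
Step 3: Merge (G+D)(14) + A(18) = 32
Step 4: Merge (C+H)(27) + ((G+D)+A)(32) = 59
Read each symbol's code off the tree from the root (left child = 0, right child = 1).

Codes:
  H: 01 (length 2)
  C: 00 (length 2)
  D: 101 (length 3)
  A: 11 (length 2)
  G: 100 (length 3)
Average code length: 132/59 = 2.2373 bits/symbol


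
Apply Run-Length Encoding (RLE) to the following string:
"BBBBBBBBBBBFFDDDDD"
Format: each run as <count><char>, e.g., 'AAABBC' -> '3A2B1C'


Scanning runs left to right:
  i=0: run of 'B' x 11 -> '11B'
  i=11: run of 'F' x 2 -> '2F'
  i=13: run of 'D' x 5 -> '5D'

RLE = 11B2F5D


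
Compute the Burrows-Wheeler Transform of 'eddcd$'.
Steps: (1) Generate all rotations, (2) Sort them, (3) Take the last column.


Rotations (sorted):
  0: $eddcd -> last char: d
  1: cd$edd -> last char: d
  2: d$eddc -> last char: c
  3: dcd$ed -> last char: d
  4: ddcd$e -> last char: e
  5: eddcd$ -> last char: $


BWT = ddcde$


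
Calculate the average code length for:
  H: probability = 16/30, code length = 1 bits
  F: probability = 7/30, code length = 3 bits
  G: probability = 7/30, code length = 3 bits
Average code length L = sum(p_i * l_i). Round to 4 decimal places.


Weighted contributions p_i * l_i:
  H: (16/30) * 1 = 16/30
  F: (7/30) * 3 = 21/30
  G: (7/30) * 3 = 21/30
Sum = (16 + 21 + 21)/30 = 58/30

L = 58/30 = 1.9333 bits/symbol


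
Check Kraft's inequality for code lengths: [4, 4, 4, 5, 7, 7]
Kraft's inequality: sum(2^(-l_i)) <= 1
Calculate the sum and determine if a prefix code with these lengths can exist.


Sum = 2^(-4) + 2^(-4) + 2^(-4) + 2^(-5) + 2^(-7) + 2^(-7)
    = 0.0625 + 0.0625 + 0.0625 + 0.03125 + 0.0078125 + 0.0078125
    = 30/128 = 0.234375
Since 0.234375 <= 1, Kraft's inequality IS satisfied.
A prefix code with these lengths CAN exist.

Kraft sum = 0.234375. Satisfied.


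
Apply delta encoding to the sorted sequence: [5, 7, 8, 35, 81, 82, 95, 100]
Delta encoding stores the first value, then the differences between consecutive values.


First value: 5
Deltas:
  7 - 5 = 2
  8 - 7 = 1
  35 - 8 = 27
  81 - 35 = 46
  82 - 81 = 1
  95 - 82 = 13
  100 - 95 = 5


Delta encoded: [5, 2, 1, 27, 46, 1, 13, 5]


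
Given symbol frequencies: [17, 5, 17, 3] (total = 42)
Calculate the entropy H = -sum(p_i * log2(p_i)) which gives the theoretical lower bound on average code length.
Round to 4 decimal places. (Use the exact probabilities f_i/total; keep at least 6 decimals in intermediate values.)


Per-symbol terms -p_i * log2(p_i) with p_i = f_i/42:
  p = 17/42 = 0.404762: log2(p) = -1.304855, -p*log2(p) = 0.528155
  p = 5/42 = 0.119048: log2(p) = -3.070389, -p*log2(p) = 0.365523
  p = 17/42 = 0.404762: log2(p) = -1.304855, -p*log2(p) = 0.528155
  p = 3/42 = 0.071429: log2(p) = -3.807355, -p*log2(p) = 0.271954
H = 0.528155 + 0.365523 + 0.528155 + 0.271954 = 1.693787

H = 1.6938 bits/symbol


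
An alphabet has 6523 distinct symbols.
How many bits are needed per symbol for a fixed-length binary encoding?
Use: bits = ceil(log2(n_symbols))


log2(6523) = 12.6713
Bracket: 2^12 = 4096 < 6523 <= 2^13 = 8192
So ceil(log2(6523)) = 13

bits = ceil(log2(6523)) = ceil(12.6713) = 13 bits


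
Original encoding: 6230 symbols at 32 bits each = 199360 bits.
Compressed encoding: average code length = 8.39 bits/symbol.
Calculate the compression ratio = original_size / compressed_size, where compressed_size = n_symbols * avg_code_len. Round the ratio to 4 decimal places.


original_size = n_symbols * orig_bits = 6230 * 32 = 199360 bits
compressed_size = n_symbols * avg_code_len = 6230 * 8.39 = 52269.7 bits
ratio = original_size / compressed_size = 199360 / 52269.7 = 3.8141

Compression ratio = 3.8141


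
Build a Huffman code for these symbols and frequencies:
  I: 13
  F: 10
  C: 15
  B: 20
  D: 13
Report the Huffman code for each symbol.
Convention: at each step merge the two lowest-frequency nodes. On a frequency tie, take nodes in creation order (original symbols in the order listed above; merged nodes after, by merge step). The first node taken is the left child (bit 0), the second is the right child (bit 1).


Huffman tree construction:
Step 1: Merge F(10) + I(13) = 23
Step 2: Merge D(13) + C(15) = 28
Step 3: Merge B(20) + (F+I)(23) = 43
Step 4: Merge (D+C)(28) + (B+(F+I))(43) = 71
Read each symbol's code off the tree from the root (left child = 0, right child = 1).

Codes:
  I: 111 (length 3)
  F: 110 (length 3)
  C: 01 (length 2)
  B: 10 (length 2)
  D: 00 (length 2)
Average code length: 165/71 = 2.3239 bits/symbol


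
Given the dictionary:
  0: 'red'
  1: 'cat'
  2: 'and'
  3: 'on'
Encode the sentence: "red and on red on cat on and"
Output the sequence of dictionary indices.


Look up each word in the dictionary:
  'red' -> 0
  'and' -> 2
  'on' -> 3
  'red' -> 0
  'on' -> 3
  'cat' -> 1
  'on' -> 3
  'and' -> 2

Encoded: [0, 2, 3, 0, 3, 1, 3, 2]


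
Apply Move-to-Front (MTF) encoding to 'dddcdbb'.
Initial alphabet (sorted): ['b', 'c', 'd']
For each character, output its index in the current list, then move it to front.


MTF encoding:
'd': index 2 in ['b', 'c', 'd'] -> ['d', 'b', 'c']
'd': index 0 in ['d', 'b', 'c'] -> ['d', 'b', 'c']
'd': index 0 in ['d', 'b', 'c'] -> ['d', 'b', 'c']
'c': index 2 in ['d', 'b', 'c'] -> ['c', 'd', 'b']
'd': index 1 in ['c', 'd', 'b'] -> ['d', 'c', 'b']
'b': index 2 in ['d', 'c', 'b'] -> ['b', 'd', 'c']
'b': index 0 in ['b', 'd', 'c'] -> ['b', 'd', 'c']


Output: [2, 0, 0, 2, 1, 2, 0]


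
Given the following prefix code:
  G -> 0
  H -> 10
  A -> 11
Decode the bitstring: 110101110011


Decoding step by step:
Bits 11 -> A
Bits 0 -> G
Bits 10 -> H
Bits 11 -> A
Bits 10 -> H
Bits 0 -> G
Bits 11 -> A


Decoded message: AGHAHGA


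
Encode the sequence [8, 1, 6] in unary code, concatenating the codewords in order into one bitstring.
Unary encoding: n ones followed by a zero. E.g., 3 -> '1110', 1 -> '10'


Encode each number as n ones followed by a terminating 0:
  8 -> 111111110 (9 bits)
  1 -> 10 (2 bits)
  6 -> 1111110 (7 bits)
Total length = 9 + 2 + 7 = 18 bits.

Unary([8, 1, 6]) = 111111110101111110 (18 bits)


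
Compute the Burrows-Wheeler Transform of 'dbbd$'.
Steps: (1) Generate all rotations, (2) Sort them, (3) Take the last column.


Rotations (sorted):
  0: $dbbd -> last char: d
  1: bbd$d -> last char: d
  2: bd$db -> last char: b
  3: d$dbb -> last char: b
  4: dbbd$ -> last char: $


BWT = ddbb$


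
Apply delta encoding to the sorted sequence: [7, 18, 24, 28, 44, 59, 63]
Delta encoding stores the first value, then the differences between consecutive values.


First value: 7
Deltas:
  18 - 7 = 11
  24 - 18 = 6
  28 - 24 = 4
  44 - 28 = 16
  59 - 44 = 15
  63 - 59 = 4


Delta encoded: [7, 11, 6, 4, 16, 15, 4]


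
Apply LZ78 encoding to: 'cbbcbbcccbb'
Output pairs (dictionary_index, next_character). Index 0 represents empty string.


LZ78 encoding steps:
Dictionary: {0: ''}
Step 1: w='' (idx 0), next='c' -> output (0, 'c'), add 'c' as idx 1
Step 2: w='' (idx 0), next='b' -> output (0, 'b'), add 'b' as idx 2
Step 3: w='b' (idx 2), next='c' -> output (2, 'c'), add 'bc' as idx 3
Step 4: w='b' (idx 2), next='b' -> output (2, 'b'), add 'bb' as idx 4
Step 5: w='c' (idx 1), next='c' -> output (1, 'c'), add 'cc' as idx 5
Step 6: w='c' (idx 1), next='b' -> output (1, 'b'), add 'cb' as idx 6
Step 7: w='b' (idx 2), end of input -> output (2, '')


Encoded: [(0, 'c'), (0, 'b'), (2, 'c'), (2, 'b'), (1, 'c'), (1, 'b'), (2, '')]


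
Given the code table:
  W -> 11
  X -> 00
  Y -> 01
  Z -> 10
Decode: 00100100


Decoding:
00 -> X
10 -> Z
01 -> Y
00 -> X


Result: XZYX


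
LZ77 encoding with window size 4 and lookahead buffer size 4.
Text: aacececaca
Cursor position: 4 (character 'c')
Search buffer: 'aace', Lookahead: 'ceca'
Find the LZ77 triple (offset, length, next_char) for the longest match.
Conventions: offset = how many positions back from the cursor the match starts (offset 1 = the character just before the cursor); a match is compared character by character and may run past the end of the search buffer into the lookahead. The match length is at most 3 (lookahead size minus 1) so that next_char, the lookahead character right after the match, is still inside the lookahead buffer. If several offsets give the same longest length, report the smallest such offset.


Try each offset into the search buffer:
  offset=1 (pos 3, char 'e'): match length 0
  offset=2 (pos 2, char 'c'): match length 3
  offset=3 (pos 1, char 'a'): match length 0
  offset=4 (pos 0, char 'a'): match length 0
Longest match has length 3 at offset 2.
next_char = character at position 4 + 3 = 7 -> 'a'

Best match: offset=2, length=3 (matching 'cec' starting at position 2)
LZ77 triple: (2, 3, 'a')


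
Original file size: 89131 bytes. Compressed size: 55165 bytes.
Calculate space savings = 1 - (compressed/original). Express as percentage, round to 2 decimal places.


ratio = compressed/original = 55165/89131 = 0.61892
savings = 1 - ratio = 1 - 0.61892 = 0.38108
as a percentage: 0.38108 * 100 = 38.11%

Space savings = 1 - 55165/89131 = 38.11%


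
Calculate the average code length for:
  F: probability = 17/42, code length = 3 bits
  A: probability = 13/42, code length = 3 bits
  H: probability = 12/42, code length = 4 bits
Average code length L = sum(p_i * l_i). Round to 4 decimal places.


Weighted contributions p_i * l_i:
  F: (17/42) * 3 = 51/42
  A: (13/42) * 3 = 39/42
  H: (12/42) * 4 = 48/42
Sum = (51 + 39 + 48)/42 = 138/42

L = 138/42 = 3.2857 bits/symbol


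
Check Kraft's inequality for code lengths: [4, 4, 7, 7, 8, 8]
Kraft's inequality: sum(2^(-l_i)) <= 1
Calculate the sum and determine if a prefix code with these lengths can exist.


Sum = 2^(-4) + 2^(-4) + 2^(-7) + 2^(-7) + 2^(-8) + 2^(-8)
    = 0.0625 + 0.0625 + 0.0078125 + 0.0078125 + 0.00390625 + 0.00390625
    = 38/256 = 0.1484375
Since 0.1484375 <= 1, Kraft's inequality IS satisfied.
A prefix code with these lengths CAN exist.

Kraft sum = 0.1484375. Satisfied.


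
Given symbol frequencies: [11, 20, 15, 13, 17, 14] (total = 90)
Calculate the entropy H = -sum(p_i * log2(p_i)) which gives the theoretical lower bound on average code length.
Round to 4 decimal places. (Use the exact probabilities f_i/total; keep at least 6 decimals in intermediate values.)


Per-symbol terms -p_i * log2(p_i) with p_i = f_i/90:
  p = 11/90 = 0.122222: log2(p) = -3.032421, -p*log2(p) = 0.370629
  p = 20/90 = 0.222222: log2(p) = -2.169925, -p*log2(p) = 0.482206
  p = 15/90 = 0.166667: log2(p) = -2.584963, -p*log2(p) = 0.430827
  p = 13/90 = 0.144444: log2(p) = -2.791413, -p*log2(p) = 0.403204
  p = 17/90 = 0.188889: log2(p) = -2.404390, -p*log2(p) = 0.454163
  p = 14/90 = 0.155556: log2(p) = -2.684498, -p*log2(p) = 0.417589
H = 0.370629 + 0.482206 + 0.430827 + 0.403204 + 0.454163 + 0.417589 = 2.558618

H = 2.5586 bits/symbol


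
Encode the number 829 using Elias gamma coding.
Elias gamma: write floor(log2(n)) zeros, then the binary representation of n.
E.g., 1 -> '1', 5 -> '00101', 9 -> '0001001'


num_bits = floor(log2(829)) + 1 = 10
leading_zeros = num_bits - 1 = 9
binary(829) = 1100111101

Elias gamma(829) = '000000000' + '1100111101' = 0000000001100111101 (19 bits)


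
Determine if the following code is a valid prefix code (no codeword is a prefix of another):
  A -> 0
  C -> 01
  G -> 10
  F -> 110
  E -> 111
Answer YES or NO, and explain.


Checking each pair (does one codeword prefix another?):
  A='0' vs C='01': prefix -- VIOLATION

NO -- this is NOT a valid prefix code. A (0) is a prefix of C (01).


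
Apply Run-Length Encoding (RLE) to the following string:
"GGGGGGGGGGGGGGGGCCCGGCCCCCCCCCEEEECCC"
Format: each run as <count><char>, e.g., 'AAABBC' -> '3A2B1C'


Scanning runs left to right:
  i=0: run of 'G' x 16 -> '16G'
  i=16: run of 'C' x 3 -> '3C'
  i=19: run of 'G' x 2 -> '2G'
  i=21: run of 'C' x 9 -> '9C'
  i=30: run of 'E' x 4 -> '4E'
  i=34: run of 'C' x 3 -> '3C'

RLE = 16G3C2G9C4E3C


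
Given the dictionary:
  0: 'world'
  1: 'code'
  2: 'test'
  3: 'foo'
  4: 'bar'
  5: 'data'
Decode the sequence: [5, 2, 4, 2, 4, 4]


Look up each index in the dictionary:
  5 -> 'data'
  2 -> 'test'
  4 -> 'bar'
  2 -> 'test'
  4 -> 'bar'
  4 -> 'bar'

Decoded: "data test bar test bar bar"


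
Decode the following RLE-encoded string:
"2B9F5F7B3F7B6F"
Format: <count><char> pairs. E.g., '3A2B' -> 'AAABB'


Expanding each <count><char> pair:
  2B -> 'BB'
  9F -> 'FFFFFFFFF'
  5F -> 'FFFFF'
  7B -> 'BBBBBBB'
  3F -> 'FFF'
  7B -> 'BBBBBBB'
  6F -> 'FFFFFF'

Decoded = BBFFFFFFFFFFFFFFBBBBBBBFFFBBBBBBBFFFFFF


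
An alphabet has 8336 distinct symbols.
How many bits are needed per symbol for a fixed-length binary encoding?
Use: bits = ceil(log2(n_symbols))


log2(8336) = 13.0251
Bracket: 2^13 = 8192 < 8336 <= 2^14 = 16384
So ceil(log2(8336)) = 14

bits = ceil(log2(8336)) = ceil(13.0251) = 14 bits


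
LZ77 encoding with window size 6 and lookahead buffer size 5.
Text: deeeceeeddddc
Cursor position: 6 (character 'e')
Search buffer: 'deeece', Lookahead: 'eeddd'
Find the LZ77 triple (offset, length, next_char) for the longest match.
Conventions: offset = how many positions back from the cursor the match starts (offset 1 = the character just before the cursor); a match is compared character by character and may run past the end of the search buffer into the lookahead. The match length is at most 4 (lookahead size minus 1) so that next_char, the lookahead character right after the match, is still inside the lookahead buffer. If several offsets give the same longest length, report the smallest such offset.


Try each offset into the search buffer:
  offset=1 (pos 5, char 'e'): match length 2
  offset=2 (pos 4, char 'c'): match length 0
  offset=3 (pos 3, char 'e'): match length 1
  offset=4 (pos 2, char 'e'): match length 2
  offset=5 (pos 1, char 'e'): match length 2
  offset=6 (pos 0, char 'd'): match length 0
Longest match has length 2, found at offsets 1, 4, 5; take the smallest, offset 1.
next_char = character at position 6 + 2 = 8 -> 'd'

Best match: offset=1, length=2 (matching 'ee' starting at position 5)
LZ77 triple: (1, 2, 'd')


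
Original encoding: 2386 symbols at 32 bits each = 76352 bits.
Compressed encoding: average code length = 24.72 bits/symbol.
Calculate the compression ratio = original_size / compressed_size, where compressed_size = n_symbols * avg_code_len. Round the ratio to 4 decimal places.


original_size = n_symbols * orig_bits = 2386 * 32 = 76352 bits
compressed_size = n_symbols * avg_code_len = 2386 * 24.72 = 58981.92 bits
ratio = original_size / compressed_size = 76352 / 58981.92 = 1.2945

Compression ratio = 1.2945


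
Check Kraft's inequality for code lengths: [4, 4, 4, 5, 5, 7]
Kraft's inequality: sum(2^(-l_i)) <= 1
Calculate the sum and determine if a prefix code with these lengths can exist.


Sum = 2^(-4) + 2^(-4) + 2^(-4) + 2^(-5) + 2^(-5) + 2^(-7)
    = 0.0625 + 0.0625 + 0.0625 + 0.03125 + 0.03125 + 0.0078125
    = 33/128 = 0.2578125
Since 0.2578125 <= 1, Kraft's inequality IS satisfied.
A prefix code with these lengths CAN exist.

Kraft sum = 0.2578125. Satisfied.


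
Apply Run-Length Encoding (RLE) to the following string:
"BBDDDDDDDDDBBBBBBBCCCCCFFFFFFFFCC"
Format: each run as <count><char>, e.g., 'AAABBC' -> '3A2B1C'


Scanning runs left to right:
  i=0: run of 'B' x 2 -> '2B'
  i=2: run of 'D' x 9 -> '9D'
  i=11: run of 'B' x 7 -> '7B'
  i=18: run of 'C' x 5 -> '5C'
  i=23: run of 'F' x 8 -> '8F'
  i=31: run of 'C' x 2 -> '2C'

RLE = 2B9D7B5C8F2C


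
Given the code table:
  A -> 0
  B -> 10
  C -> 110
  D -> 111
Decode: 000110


Decoding:
0 -> A
0 -> A
0 -> A
110 -> C


Result: AAAC


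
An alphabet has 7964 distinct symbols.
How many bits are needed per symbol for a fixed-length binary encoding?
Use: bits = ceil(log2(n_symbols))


log2(7964) = 12.9593
Bracket: 2^12 = 4096 < 7964 <= 2^13 = 8192
So ceil(log2(7964)) = 13

bits = ceil(log2(7964)) = ceil(12.9593) = 13 bits


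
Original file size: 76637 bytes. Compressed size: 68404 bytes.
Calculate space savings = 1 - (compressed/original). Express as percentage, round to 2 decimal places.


ratio = compressed/original = 68404/76637 = 0.892571
savings = 1 - ratio = 1 - 0.892571 = 0.107429
as a percentage: 0.107429 * 100 = 10.74%

Space savings = 1 - 68404/76637 = 10.74%


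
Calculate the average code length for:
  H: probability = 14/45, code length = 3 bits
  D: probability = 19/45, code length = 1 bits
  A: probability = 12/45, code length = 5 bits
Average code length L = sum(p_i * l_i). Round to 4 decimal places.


Weighted contributions p_i * l_i:
  H: (14/45) * 3 = 42/45
  D: (19/45) * 1 = 19/45
  A: (12/45) * 5 = 60/45
Sum = (42 + 19 + 60)/45 = 121/45

L = 121/45 = 2.6889 bits/symbol


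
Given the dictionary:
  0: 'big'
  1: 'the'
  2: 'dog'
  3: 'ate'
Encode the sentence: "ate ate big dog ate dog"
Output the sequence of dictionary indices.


Look up each word in the dictionary:
  'ate' -> 3
  'ate' -> 3
  'big' -> 0
  'dog' -> 2
  'ate' -> 3
  'dog' -> 2

Encoded: [3, 3, 0, 2, 3, 2]


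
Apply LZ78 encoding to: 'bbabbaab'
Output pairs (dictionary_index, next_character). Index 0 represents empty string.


LZ78 encoding steps:
Dictionary: {0: ''}
Step 1: w='' (idx 0), next='b' -> output (0, 'b'), add 'b' as idx 1
Step 2: w='b' (idx 1), next='a' -> output (1, 'a'), add 'ba' as idx 2
Step 3: w='b' (idx 1), next='b' -> output (1, 'b'), add 'bb' as idx 3
Step 4: w='' (idx 0), next='a' -> output (0, 'a'), add 'a' as idx 4
Step 5: w='a' (idx 4), next='b' -> output (4, 'b'), add 'ab' as idx 5


Encoded: [(0, 'b'), (1, 'a'), (1, 'b'), (0, 'a'), (4, 'b')]


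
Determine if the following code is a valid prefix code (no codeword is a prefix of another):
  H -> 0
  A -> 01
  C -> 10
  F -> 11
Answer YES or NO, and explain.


Checking each pair (does one codeword prefix another?):
  H='0' vs A='01': prefix -- VIOLATION

NO -- this is NOT a valid prefix code. H (0) is a prefix of A (01).


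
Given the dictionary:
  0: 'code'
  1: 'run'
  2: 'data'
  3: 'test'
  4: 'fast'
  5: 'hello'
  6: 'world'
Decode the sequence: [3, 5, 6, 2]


Look up each index in the dictionary:
  3 -> 'test'
  5 -> 'hello'
  6 -> 'world'
  2 -> 'data'

Decoded: "test hello world data"


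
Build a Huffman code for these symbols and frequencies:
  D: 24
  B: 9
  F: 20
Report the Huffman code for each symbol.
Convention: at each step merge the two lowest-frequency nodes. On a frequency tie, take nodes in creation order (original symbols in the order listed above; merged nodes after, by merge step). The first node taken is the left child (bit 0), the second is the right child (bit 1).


Huffman tree construction:
Step 1: Merge B(9) + F(20) = 29
Step 2: Merge D(24) + (B+F)(29) = 53
Read each symbol's code off the tree from the root (left child = 0, right child = 1).

Codes:
  D: 0 (length 1)
  B: 10 (length 2)
  F: 11 (length 2)
Average code length: 82/53 = 1.5472 bits/symbol


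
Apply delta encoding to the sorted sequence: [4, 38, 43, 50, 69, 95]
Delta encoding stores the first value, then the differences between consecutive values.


First value: 4
Deltas:
  38 - 4 = 34
  43 - 38 = 5
  50 - 43 = 7
  69 - 50 = 19
  95 - 69 = 26


Delta encoded: [4, 34, 5, 7, 19, 26]


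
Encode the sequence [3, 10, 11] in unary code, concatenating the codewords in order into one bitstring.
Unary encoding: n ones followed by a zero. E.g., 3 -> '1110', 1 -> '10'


Encode each number as n ones followed by a terminating 0:
  3 -> 1110 (4 bits)
  10 -> 11111111110 (11 bits)
  11 -> 111111111110 (12 bits)
Total length = 4 + 11 + 12 = 27 bits.

Unary([3, 10, 11]) = 111011111111110111111111110 (27 bits)


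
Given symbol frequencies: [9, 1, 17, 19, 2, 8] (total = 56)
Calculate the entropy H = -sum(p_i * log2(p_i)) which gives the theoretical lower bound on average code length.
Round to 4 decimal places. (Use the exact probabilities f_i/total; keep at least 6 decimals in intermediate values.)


Per-symbol terms -p_i * log2(p_i) with p_i = f_i/56:
  p = 9/56 = 0.160714: log2(p) = -2.637430, -p*log2(p) = 0.423873
  p = 1/56 = 0.017857: log2(p) = -5.807355, -p*log2(p) = 0.103703
  p = 17/56 = 0.303571: log2(p) = -1.719892, -p*log2(p) = 0.522110
  p = 19/56 = 0.339286: log2(p) = -1.559427, -p*log2(p) = 0.529091
  p = 2/56 = 0.035714: log2(p) = -4.807355, -p*log2(p) = 0.171691
  p = 8/56 = 0.142857: log2(p) = -2.807355, -p*log2(p) = 0.401051
H = 0.423873 + 0.103703 + 0.522110 + 0.529091 + 0.171691 + 0.401051 = 2.151519

H = 2.1515 bits/symbol


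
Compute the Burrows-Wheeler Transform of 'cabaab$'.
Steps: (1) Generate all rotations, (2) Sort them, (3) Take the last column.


Rotations (sorted):
  0: $cabaab -> last char: b
  1: aab$cab -> last char: b
  2: ab$caba -> last char: a
  3: abaab$c -> last char: c
  4: b$cabaa -> last char: a
  5: baab$ca -> last char: a
  6: cabaab$ -> last char: $


BWT = bbacaa$


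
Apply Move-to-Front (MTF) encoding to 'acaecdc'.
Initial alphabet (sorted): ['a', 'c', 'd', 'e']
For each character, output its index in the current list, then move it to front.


MTF encoding:
'a': index 0 in ['a', 'c', 'd', 'e'] -> ['a', 'c', 'd', 'e']
'c': index 1 in ['a', 'c', 'd', 'e'] -> ['c', 'a', 'd', 'e']
'a': index 1 in ['c', 'a', 'd', 'e'] -> ['a', 'c', 'd', 'e']
'e': index 3 in ['a', 'c', 'd', 'e'] -> ['e', 'a', 'c', 'd']
'c': index 2 in ['e', 'a', 'c', 'd'] -> ['c', 'e', 'a', 'd']
'd': index 3 in ['c', 'e', 'a', 'd'] -> ['d', 'c', 'e', 'a']
'c': index 1 in ['d', 'c', 'e', 'a'] -> ['c', 'd', 'e', 'a']


Output: [0, 1, 1, 3, 2, 3, 1]


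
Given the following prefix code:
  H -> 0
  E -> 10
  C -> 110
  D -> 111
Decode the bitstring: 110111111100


Decoding step by step:
Bits 110 -> C
Bits 111 -> D
Bits 111 -> D
Bits 10 -> E
Bits 0 -> H


Decoded message: CDDEH


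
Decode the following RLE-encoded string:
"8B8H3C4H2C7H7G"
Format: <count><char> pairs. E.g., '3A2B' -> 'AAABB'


Expanding each <count><char> pair:
  8B -> 'BBBBBBBB'
  8H -> 'HHHHHHHH'
  3C -> 'CCC'
  4H -> 'HHHH'
  2C -> 'CC'
  7H -> 'HHHHHHH'
  7G -> 'GGGGGGG'

Decoded = BBBBBBBBHHHHHHHHCCCHHHHCCHHHHHHHGGGGGGG


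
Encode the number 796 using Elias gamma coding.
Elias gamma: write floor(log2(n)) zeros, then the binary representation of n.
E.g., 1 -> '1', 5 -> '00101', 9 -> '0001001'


num_bits = floor(log2(796)) + 1 = 10
leading_zeros = num_bits - 1 = 9
binary(796) = 1100011100

Elias gamma(796) = '000000000' + '1100011100' = 0000000001100011100 (19 bits)


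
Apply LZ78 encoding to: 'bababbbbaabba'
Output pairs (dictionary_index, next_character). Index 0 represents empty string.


LZ78 encoding steps:
Dictionary: {0: ''}
Step 1: w='' (idx 0), next='b' -> output (0, 'b'), add 'b' as idx 1
Step 2: w='' (idx 0), next='a' -> output (0, 'a'), add 'a' as idx 2
Step 3: w='b' (idx 1), next='a' -> output (1, 'a'), add 'ba' as idx 3
Step 4: w='b' (idx 1), next='b' -> output (1, 'b'), add 'bb' as idx 4
Step 5: w='bb' (idx 4), next='a' -> output (4, 'a'), add 'bba' as idx 5
Step 6: w='a' (idx 2), next='b' -> output (2, 'b'), add 'ab' as idx 6
Step 7: w='ba' (idx 3), end of input -> output (3, '')


Encoded: [(0, 'b'), (0, 'a'), (1, 'a'), (1, 'b'), (4, 'a'), (2, 'b'), (3, '')]


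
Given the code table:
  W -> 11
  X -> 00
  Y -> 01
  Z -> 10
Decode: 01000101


Decoding:
01 -> Y
00 -> X
01 -> Y
01 -> Y


Result: YXYY


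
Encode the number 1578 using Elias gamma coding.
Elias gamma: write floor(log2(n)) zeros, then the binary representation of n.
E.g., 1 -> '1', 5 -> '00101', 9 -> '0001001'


num_bits = floor(log2(1578)) + 1 = 11
leading_zeros = num_bits - 1 = 10
binary(1578) = 11000101010

Elias gamma(1578) = '0000000000' + '11000101010' = 000000000011000101010 (21 bits)
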